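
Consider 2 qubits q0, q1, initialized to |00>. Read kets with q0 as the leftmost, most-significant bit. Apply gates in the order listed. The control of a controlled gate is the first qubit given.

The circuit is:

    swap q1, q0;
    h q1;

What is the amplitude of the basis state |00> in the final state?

The amplitude on |00> is sqrt(2)/2.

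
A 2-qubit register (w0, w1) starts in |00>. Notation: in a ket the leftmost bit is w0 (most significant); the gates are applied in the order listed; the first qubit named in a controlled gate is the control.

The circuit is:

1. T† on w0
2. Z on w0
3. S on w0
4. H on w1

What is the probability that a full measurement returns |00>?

Outcome |00> occurs with probability 1/2.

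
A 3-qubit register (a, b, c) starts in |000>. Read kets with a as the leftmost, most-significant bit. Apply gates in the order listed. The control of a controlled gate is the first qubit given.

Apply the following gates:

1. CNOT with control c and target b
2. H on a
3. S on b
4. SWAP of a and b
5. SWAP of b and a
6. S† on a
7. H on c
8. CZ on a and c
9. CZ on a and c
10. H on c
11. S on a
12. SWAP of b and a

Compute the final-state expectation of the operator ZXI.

In the final state, ZXI has expectation 1. Key observation: steps 5-12 multiply out to the identity, so the circuit reduces to the remaining gates.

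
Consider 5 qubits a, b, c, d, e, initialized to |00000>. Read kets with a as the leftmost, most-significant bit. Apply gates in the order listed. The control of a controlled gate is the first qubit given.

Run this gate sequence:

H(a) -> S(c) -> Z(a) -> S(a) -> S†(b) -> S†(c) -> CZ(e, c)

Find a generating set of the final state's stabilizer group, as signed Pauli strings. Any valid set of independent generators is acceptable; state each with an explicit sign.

The final state is stabilized by the group generated by -YIIII, +IZIII, +IIZII, +IIIZI, +IIIIZ; other independent generating sets are equally valid.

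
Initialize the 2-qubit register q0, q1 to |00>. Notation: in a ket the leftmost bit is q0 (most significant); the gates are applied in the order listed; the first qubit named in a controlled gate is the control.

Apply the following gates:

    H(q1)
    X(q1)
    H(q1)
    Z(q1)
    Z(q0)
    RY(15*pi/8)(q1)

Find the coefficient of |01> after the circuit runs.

|01> carries amplitude sin(pi/16) in the final state. Key observation: steps 1-4 multiply out to the identity, so the circuit reduces to the remaining gates.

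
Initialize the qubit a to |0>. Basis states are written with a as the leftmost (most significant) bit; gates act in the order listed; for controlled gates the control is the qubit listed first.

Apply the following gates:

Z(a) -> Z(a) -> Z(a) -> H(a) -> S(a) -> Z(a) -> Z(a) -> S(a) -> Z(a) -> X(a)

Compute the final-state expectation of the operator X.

In the final state, X has expectation 1.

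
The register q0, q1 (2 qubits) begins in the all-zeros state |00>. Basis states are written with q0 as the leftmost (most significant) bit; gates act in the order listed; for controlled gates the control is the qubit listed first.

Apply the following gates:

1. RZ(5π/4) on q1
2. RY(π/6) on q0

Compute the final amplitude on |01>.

|01> carries amplitude 0 in the final state.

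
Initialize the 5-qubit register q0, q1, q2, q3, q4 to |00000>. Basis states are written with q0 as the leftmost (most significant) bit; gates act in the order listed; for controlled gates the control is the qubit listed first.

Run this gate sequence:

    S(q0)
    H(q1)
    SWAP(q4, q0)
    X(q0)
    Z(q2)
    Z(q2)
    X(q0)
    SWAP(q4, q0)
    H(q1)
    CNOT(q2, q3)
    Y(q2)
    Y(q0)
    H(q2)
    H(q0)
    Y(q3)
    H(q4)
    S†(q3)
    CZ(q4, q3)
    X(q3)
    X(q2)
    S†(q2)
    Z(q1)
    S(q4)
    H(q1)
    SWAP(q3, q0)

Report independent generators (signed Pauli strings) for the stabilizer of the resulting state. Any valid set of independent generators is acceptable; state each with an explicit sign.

The final state is stabilized by the group generated by +IXIII, +IIYII, -IIIXI, -IIIIY, +ZIIII; other independent generating sets are equally valid. Key observation: gates 2-9 undo each other exactly, leaving only the rest of the circuit to track.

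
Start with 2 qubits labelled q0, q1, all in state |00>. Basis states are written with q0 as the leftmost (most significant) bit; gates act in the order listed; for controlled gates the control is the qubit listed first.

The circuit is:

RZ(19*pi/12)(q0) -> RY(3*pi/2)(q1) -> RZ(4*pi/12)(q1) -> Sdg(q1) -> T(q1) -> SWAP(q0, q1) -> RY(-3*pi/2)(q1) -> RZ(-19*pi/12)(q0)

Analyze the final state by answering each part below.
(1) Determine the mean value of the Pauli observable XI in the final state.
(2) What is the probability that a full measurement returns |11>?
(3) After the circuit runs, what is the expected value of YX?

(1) In the final state, XI has expectation 0.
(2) A full measurement returns |11> with probability 1/4.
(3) The expectation value of YX is -1.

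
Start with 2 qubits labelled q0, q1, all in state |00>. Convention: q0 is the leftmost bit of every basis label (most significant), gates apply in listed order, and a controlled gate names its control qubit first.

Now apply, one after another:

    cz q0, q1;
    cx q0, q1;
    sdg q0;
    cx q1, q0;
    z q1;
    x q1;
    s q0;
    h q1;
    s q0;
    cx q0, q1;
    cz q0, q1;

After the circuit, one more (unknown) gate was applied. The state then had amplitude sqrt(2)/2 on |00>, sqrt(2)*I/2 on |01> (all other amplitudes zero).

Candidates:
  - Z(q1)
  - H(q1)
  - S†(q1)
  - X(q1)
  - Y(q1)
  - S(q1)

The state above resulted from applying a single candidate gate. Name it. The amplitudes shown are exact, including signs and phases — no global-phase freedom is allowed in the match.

It was S†(q1) that produced the state shown.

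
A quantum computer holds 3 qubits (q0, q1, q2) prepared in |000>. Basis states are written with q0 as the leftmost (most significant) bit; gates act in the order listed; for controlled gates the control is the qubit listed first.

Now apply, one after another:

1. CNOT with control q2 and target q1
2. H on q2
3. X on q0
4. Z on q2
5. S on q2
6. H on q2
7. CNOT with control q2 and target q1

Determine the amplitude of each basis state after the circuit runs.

After the circuit, the state carries amplitude 1/2 - I/2 on |100>, 1/2 + I/2 on |111>, and 0 on every other basis state.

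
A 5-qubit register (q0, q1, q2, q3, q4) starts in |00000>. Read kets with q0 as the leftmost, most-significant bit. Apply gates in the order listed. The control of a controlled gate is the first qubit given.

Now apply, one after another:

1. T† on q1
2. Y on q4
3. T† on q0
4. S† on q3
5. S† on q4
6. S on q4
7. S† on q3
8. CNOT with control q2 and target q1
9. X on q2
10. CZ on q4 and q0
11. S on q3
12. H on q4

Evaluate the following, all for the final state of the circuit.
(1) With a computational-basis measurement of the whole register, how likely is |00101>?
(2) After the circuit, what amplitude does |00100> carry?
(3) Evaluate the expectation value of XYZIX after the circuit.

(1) Outcome |00101> occurs with probability 1/2.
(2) The final state's coefficient on |00100> equals sqrt(2)*I/2.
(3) The expectation value of XYZIX is 0.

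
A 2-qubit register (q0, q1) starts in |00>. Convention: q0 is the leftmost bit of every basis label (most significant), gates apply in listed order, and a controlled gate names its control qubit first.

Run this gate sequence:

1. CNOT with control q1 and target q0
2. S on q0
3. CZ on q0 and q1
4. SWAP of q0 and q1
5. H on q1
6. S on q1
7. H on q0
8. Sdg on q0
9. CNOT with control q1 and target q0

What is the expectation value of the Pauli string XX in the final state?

In the final state, XX has expectation 0.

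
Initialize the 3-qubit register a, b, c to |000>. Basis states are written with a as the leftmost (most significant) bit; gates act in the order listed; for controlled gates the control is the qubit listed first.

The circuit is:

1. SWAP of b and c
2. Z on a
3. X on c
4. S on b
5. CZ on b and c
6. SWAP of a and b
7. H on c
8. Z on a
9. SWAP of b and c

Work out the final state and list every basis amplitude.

The final amplitudes are sqrt(2)/2 on |000>, -sqrt(2)/2 on |010>, and 0 on every other basis state.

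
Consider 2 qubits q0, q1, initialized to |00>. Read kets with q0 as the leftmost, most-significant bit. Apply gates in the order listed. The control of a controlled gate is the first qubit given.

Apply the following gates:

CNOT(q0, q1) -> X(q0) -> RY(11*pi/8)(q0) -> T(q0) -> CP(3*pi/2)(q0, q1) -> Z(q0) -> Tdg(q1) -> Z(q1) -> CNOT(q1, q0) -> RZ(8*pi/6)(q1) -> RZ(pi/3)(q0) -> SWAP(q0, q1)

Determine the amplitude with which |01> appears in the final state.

The final state's coefficient on |01> equals -exp(3*I*pi/4)*cos(5*pi/16).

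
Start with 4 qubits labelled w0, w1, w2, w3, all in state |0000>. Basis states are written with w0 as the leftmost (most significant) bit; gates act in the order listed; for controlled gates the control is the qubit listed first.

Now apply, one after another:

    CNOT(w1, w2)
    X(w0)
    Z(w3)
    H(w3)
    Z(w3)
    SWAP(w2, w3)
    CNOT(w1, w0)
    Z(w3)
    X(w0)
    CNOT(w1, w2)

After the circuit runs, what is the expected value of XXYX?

The observable XXYX averages to 0.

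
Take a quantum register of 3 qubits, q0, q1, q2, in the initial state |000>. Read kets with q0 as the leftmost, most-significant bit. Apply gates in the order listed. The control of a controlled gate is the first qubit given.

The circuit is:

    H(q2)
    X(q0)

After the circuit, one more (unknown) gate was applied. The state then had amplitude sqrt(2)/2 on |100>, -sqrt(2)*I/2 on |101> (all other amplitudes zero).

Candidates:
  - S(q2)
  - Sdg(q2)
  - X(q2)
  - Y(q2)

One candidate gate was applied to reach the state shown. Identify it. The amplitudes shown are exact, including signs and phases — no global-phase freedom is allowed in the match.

The applied gate was Sdg(q2).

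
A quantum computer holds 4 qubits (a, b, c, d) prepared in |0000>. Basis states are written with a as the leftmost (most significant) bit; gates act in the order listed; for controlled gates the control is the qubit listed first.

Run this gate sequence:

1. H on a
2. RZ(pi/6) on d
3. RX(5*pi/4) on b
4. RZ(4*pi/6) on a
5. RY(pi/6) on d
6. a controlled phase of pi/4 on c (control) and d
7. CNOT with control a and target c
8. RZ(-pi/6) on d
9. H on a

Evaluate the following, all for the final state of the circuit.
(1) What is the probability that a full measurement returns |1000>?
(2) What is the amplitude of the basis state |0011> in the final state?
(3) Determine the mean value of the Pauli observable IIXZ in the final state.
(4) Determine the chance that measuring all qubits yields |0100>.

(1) A full measurement returns |1000> with probability -sqrt(2)/32 - sqrt(6)/64 + sqrt(3)/32 + 1/16.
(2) The amplitude on |0011> is sqrt(2 - sqrt(2))*(-sqrt(6) + sqrt(2))*exp(I*pi/6)/16.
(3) In the final state, IIXZ has expectation 0.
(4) Outcome |0100> occurs with probability sqrt(6)/64 + sqrt(2)/32 + sqrt(3)/32 + 1/16.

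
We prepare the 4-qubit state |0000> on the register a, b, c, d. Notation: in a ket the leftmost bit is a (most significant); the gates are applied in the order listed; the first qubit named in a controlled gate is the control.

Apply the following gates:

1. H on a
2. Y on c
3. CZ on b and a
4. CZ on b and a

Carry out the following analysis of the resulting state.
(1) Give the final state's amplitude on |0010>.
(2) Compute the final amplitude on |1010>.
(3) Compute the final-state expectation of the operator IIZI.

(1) The amplitude on |0010> is sqrt(2)*I/2.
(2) The amplitude on |1010> is sqrt(2)*I/2.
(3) In the final state, IIZI has expectation -1.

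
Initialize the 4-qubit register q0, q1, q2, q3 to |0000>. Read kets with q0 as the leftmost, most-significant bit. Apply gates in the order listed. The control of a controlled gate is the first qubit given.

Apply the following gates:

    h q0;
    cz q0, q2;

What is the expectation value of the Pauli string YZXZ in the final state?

The observable YZXZ averages to 0.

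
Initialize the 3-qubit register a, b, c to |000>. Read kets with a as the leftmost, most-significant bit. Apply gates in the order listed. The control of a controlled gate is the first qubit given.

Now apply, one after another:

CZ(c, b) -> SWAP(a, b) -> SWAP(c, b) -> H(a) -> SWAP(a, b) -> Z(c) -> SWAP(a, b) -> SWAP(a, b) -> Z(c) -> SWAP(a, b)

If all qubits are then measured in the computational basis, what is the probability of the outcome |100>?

Outcome |100> occurs with probability 1/2.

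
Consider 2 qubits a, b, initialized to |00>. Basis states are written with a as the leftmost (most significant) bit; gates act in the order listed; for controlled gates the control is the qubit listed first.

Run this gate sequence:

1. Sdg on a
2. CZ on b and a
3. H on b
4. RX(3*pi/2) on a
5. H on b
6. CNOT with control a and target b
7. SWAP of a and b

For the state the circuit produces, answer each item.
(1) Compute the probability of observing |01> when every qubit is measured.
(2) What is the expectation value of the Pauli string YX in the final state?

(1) A full measurement returns |01> with probability 0.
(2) The observable YX averages to 1.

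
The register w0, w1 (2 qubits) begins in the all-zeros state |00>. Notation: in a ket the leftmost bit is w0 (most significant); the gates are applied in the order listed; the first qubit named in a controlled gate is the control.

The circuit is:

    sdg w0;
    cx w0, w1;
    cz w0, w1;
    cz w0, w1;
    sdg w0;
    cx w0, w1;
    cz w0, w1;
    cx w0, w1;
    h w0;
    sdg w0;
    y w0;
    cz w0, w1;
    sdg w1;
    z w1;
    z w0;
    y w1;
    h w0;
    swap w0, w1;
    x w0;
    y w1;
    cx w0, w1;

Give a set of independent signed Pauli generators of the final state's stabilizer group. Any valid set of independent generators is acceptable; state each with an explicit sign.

The final state is stabilized by the group generated by -IY, +ZI; other independent generating sets are equally valid. Key observation: the block from step 3 through step 4 cancels to the identity and can be dropped.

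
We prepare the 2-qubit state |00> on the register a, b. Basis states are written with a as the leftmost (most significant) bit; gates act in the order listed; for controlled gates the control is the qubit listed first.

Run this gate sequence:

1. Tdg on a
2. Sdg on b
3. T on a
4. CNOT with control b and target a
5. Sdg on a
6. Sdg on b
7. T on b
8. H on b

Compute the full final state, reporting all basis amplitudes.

The resulting statevector has amplitude sqrt(2)/2 on |00>, sqrt(2)/2 on |01>, 0 on |10>, 0 on |11>.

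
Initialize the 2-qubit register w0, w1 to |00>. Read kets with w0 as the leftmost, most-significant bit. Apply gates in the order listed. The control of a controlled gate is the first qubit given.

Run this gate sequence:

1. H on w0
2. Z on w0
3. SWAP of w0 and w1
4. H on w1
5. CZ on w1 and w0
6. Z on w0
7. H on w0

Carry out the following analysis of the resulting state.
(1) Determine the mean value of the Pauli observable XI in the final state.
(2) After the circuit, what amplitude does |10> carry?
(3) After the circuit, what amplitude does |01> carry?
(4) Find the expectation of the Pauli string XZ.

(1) The expectation value of XI is 1.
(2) |10> carries amplitude 0 in the final state.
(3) The final state's coefficient on |01> equals sqrt(2)/2.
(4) The observable XZ averages to -1.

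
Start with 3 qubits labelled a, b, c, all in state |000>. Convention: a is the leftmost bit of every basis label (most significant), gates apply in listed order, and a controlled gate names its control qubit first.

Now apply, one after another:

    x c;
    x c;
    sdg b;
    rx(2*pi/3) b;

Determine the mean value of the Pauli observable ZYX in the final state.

In the final state, ZYX has expectation 0.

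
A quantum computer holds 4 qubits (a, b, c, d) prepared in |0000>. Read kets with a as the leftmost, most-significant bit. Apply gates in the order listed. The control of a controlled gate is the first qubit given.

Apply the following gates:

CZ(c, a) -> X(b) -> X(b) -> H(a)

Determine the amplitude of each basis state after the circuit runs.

After the circuit, the state carries amplitude sqrt(2)/2 on |0000>, sqrt(2)/2 on |1000>, and 0 on every other basis state.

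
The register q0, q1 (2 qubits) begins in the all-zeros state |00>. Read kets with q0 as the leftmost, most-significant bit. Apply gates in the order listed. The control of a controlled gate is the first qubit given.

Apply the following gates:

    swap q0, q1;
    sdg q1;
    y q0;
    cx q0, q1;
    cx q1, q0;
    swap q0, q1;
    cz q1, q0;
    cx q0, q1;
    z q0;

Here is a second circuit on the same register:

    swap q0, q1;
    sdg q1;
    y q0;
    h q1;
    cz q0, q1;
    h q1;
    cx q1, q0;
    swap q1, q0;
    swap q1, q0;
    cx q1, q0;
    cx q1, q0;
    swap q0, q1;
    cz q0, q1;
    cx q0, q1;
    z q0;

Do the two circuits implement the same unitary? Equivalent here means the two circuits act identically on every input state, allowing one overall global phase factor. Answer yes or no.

Yes — the two circuits implement the same unitary up to a global phase.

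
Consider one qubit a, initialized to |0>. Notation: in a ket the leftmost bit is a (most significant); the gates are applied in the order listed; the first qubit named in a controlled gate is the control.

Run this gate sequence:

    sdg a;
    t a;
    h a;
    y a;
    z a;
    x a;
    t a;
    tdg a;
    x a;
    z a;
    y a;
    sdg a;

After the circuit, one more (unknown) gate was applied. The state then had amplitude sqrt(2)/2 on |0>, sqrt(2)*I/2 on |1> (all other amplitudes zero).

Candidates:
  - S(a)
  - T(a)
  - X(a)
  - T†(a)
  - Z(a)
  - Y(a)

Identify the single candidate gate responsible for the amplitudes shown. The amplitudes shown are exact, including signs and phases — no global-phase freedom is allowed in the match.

The unique candidate consistent with the amplitudes is Z(a).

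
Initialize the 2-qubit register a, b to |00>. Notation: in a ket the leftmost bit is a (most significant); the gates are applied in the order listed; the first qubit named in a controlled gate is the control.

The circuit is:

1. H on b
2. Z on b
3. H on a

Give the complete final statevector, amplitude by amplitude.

The final amplitudes are 1/2 on |00>, -1/2 on |01>, 1/2 on |10>, -1/2 on |11>.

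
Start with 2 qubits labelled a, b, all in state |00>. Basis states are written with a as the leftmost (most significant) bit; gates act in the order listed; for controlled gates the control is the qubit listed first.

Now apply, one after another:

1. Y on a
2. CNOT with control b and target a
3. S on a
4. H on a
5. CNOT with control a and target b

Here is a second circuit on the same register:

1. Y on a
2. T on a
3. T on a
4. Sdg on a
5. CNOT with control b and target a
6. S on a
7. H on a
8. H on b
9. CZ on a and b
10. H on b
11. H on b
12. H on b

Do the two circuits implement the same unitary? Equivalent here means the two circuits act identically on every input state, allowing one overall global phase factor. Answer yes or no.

Yes: on every input state the two circuits agree up to one overall phase factor.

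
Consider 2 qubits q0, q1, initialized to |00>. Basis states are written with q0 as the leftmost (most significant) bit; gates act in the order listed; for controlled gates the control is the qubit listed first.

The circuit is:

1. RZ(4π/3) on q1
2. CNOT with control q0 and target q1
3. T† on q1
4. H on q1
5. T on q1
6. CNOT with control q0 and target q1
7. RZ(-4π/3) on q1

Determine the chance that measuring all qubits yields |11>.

The probability of measuring |11> is 0.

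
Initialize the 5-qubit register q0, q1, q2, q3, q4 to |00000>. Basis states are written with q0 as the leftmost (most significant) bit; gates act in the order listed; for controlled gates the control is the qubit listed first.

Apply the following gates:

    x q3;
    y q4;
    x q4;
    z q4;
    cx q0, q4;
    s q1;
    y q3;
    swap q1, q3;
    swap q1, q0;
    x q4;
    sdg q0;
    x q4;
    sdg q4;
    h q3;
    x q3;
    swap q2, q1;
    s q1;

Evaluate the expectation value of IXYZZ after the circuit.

The expectation value of IXYZZ is 0.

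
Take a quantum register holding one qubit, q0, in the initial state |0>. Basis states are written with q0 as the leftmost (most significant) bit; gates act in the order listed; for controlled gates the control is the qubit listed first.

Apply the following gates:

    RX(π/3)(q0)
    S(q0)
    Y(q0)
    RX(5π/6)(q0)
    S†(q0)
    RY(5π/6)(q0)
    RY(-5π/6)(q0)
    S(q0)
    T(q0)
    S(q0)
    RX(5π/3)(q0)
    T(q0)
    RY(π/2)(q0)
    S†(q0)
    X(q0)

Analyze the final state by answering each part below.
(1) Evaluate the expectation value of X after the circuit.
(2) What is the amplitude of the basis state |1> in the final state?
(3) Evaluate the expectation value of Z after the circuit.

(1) The expectation value of X is -3/16 + sqrt(3)/8 + 3*sqrt(2)/16. Key observation: gates 5-8 undo each other exactly, leaving only the rest of the circuit to track.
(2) |1> carries amplitude -sqrt(3)*(1 + 2*I)/8 - exp(I*pi/4)/8 + 3*exp(3*I*pi/4)/8 + 3*I/8 in the final state.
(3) The expectation value of Z is -3*sqrt(2)/16 - 1/16 + 3*sqrt(3)/8.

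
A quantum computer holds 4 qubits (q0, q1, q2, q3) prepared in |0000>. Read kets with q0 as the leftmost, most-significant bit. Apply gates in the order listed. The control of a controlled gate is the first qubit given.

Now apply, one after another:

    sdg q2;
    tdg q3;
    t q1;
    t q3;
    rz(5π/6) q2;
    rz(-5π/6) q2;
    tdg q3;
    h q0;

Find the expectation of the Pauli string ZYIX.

In the final state, ZYIX has expectation 0. Key observation: steps 4-7 multiply out to the identity, so the circuit reduces to the remaining gates.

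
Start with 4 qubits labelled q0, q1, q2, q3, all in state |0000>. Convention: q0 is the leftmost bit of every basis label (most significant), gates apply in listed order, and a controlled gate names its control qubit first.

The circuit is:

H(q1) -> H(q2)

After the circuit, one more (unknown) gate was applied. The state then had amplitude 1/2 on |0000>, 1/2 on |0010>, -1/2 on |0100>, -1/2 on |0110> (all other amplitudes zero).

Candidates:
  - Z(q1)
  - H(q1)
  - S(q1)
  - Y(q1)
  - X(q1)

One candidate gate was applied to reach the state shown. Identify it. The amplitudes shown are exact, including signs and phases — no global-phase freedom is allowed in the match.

The unique candidate consistent with the amplitudes is Z(q1).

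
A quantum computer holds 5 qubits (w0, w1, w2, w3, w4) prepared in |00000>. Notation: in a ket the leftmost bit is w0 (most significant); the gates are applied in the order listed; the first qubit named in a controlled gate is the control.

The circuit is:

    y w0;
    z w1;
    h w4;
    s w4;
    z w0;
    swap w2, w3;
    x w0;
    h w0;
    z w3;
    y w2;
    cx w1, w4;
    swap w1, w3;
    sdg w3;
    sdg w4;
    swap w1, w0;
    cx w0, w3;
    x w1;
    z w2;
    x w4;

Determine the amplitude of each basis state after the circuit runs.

The final amplitudes are -1/2 on |00100>, -1/2 on |00101>, -1/2 on |01100>, -1/2 on |01101>, and 0 on every other basis state.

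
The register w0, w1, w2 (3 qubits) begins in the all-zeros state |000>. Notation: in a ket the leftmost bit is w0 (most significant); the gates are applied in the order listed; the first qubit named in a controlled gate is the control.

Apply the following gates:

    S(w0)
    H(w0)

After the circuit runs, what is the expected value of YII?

The observable YII averages to 0.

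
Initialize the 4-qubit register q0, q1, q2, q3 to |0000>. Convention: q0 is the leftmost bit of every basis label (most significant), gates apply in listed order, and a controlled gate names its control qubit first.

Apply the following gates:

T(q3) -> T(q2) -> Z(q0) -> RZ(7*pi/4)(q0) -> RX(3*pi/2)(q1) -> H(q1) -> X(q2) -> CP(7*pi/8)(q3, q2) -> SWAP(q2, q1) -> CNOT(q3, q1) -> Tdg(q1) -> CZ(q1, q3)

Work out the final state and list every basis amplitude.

The final amplitudes are (1 - I)*exp(3*I*pi/8)/2 on |0100>, (-1 - I)*exp(3*I*pi/8)/2 on |0110>, and 0 on every other basis state.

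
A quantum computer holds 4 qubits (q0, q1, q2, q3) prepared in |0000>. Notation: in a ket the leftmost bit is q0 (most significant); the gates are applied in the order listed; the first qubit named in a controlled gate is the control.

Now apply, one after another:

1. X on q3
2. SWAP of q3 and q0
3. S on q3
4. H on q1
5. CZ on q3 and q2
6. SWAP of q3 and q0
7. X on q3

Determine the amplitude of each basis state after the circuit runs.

The final amplitudes are sqrt(2)/2 on |0000>, sqrt(2)/2 on |0100>, and 0 on every other basis state.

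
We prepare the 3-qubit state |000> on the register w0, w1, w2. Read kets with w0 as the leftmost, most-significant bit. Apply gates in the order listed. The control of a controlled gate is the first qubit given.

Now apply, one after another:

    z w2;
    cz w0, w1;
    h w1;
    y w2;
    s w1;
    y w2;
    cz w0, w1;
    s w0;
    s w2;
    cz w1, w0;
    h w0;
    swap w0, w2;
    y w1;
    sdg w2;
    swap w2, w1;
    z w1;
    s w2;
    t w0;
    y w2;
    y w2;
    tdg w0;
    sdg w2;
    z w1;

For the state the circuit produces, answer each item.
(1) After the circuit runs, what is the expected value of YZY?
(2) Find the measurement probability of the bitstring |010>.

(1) In the final state, YZY has expectation 0. Key observation: the block from step 16 through step 23 cancels to the identity and can be dropped.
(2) Outcome |010> occurs with probability 1/4.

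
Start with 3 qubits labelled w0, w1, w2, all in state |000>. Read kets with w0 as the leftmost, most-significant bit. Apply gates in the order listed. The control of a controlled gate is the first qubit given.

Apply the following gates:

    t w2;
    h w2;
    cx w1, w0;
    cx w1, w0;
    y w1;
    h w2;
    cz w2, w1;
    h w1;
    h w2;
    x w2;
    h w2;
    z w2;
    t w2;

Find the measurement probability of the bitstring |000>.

Outcome |000> occurs with probability 1/2.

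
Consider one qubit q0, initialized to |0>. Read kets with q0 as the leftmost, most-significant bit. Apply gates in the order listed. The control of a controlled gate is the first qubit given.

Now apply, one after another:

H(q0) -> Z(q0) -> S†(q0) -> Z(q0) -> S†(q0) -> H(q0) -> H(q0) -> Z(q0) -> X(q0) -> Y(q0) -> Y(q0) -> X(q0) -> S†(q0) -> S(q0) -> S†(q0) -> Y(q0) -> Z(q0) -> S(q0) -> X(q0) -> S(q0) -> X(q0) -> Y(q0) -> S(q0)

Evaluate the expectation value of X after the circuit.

In the final state, X has expectation -1. Key observation: the block from step 9 through step 12 cancels to the identity and can be dropped.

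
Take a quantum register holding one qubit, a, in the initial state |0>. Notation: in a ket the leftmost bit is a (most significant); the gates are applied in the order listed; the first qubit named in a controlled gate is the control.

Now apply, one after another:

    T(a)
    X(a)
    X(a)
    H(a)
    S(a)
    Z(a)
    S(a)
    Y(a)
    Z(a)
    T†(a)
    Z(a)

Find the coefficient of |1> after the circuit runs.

|1> carries amplitude sqrt(2)*exp(I*pi/4)/2 in the final state.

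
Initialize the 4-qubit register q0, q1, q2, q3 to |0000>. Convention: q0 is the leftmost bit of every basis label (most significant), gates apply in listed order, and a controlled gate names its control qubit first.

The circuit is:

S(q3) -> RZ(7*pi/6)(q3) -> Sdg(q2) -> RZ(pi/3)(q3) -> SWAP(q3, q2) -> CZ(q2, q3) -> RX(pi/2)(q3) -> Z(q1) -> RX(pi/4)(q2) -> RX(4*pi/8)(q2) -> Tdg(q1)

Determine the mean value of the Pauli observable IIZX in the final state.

The expectation value of IIZX is 0.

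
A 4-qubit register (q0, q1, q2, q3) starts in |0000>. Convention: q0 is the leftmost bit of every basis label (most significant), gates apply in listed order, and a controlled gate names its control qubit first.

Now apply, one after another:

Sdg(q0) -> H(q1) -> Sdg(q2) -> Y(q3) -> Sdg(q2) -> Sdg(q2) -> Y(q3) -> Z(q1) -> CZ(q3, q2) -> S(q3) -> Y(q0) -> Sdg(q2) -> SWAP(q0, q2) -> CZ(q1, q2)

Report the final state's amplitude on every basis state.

The final amplitudes are sqrt(2)*I/2 on |0010>, sqrt(2)*I/2 on |0110>, and 0 on every other basis state.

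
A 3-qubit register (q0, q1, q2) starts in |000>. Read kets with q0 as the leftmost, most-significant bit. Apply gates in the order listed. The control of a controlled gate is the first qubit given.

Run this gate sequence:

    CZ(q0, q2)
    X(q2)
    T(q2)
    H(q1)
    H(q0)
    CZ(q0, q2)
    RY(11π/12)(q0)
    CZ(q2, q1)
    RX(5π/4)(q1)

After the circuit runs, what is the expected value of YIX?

In the final state, YIX has expectation 0.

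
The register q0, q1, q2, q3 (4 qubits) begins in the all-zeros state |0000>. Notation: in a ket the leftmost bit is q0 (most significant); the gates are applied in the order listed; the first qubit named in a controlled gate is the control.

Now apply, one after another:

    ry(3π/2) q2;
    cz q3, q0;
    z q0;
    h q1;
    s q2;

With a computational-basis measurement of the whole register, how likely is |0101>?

Outcome |0101> occurs with probability 0.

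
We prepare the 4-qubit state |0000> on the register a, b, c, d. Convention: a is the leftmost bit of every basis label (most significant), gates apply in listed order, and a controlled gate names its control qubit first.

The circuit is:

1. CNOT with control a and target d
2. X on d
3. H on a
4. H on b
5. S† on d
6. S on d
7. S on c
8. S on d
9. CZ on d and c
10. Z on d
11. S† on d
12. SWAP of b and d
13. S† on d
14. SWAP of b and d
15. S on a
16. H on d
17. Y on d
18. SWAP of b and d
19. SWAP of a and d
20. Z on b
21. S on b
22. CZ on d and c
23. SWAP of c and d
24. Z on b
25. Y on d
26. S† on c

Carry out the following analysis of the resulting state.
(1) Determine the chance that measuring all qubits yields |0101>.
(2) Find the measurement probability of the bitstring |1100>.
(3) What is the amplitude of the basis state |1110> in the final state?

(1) The probability of measuring |0101> is 1/8.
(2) The probability of measuring |1100> is 0.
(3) The final state's coefficient on |1110> equals 0.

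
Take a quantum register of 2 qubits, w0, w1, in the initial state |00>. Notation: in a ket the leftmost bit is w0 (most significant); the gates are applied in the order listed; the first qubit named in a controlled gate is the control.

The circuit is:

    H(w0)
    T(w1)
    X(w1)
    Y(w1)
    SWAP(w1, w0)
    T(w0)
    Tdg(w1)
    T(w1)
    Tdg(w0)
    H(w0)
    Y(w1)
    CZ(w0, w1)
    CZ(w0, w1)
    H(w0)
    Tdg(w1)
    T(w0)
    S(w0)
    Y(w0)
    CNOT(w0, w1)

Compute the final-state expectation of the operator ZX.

The observable ZX averages to sqrt(2)/2.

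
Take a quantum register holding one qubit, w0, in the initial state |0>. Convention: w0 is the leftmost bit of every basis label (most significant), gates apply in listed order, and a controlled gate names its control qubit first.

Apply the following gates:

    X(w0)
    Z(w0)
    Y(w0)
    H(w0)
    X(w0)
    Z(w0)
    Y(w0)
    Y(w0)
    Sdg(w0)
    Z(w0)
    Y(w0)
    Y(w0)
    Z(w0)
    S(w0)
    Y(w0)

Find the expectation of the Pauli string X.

In the final state, X has expectation 1. Key observation: gates 8-15 undo each other exactly, leaving only the rest of the circuit to track.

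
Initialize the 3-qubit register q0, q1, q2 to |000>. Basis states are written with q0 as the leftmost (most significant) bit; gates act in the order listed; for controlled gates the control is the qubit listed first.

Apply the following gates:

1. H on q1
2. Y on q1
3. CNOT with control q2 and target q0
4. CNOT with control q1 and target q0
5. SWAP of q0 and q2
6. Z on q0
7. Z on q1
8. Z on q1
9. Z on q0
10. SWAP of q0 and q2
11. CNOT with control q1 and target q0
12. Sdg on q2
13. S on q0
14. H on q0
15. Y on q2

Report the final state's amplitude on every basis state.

After the circuit, the state carries amplitude 0 on |000>, 1/2 on |001>, 0 on |010>, -1/2 on |011>, 0 on |100>, 1/2 on |101>, 0 on |110>, -1/2 on |111>. Key observation: the block from step 4 through step 11 cancels to the identity and can be dropped.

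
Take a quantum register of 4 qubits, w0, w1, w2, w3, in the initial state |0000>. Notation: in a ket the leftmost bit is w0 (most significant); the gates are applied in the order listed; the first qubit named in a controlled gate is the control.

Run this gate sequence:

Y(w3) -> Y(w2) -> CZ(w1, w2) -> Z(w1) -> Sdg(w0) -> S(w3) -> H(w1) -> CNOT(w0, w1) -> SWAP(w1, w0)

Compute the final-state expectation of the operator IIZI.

The expectation value of IIZI is -1.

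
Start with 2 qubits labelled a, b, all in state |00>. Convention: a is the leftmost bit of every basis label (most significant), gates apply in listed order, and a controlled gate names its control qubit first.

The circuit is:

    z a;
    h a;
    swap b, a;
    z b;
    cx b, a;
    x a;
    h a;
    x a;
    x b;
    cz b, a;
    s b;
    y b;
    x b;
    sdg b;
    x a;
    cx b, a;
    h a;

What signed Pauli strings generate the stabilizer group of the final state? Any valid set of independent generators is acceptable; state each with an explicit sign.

One valid set of independent stabilizer generators is -IX, +ZI (any independent generating set of the same group is equally correct).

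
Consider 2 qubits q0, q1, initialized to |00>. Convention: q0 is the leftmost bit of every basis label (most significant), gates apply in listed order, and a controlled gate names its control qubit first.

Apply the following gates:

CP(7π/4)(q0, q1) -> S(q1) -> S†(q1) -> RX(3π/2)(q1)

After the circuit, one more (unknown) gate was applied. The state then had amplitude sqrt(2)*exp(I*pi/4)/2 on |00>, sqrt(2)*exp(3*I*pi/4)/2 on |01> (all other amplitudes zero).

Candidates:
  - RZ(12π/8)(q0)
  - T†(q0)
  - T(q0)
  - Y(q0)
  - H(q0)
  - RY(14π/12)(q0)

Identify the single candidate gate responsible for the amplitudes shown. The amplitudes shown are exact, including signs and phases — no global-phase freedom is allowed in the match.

The applied gate was RZ(12π/8)(q0). Key observation: steps 2-3 multiply out to the identity, so the circuit reduces to the remaining gates.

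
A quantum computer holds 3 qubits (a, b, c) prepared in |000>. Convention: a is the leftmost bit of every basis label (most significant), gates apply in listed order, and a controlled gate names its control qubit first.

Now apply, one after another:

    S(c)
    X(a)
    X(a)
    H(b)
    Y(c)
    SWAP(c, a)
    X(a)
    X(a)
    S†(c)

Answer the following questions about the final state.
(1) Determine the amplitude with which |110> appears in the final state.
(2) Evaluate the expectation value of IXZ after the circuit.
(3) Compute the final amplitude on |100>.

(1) |110> carries amplitude sqrt(2)*I/2 in the final state.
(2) The observable IXZ averages to 1.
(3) |100> carries amplitude sqrt(2)*I/2 in the final state.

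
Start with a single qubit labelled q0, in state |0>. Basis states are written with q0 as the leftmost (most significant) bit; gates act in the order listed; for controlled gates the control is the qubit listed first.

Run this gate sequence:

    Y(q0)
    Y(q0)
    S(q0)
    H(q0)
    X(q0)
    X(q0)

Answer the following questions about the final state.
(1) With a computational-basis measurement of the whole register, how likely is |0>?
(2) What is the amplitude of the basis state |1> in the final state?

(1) Outcome |0> occurs with probability 1/2.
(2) The amplitude on |1> is sqrt(2)/2.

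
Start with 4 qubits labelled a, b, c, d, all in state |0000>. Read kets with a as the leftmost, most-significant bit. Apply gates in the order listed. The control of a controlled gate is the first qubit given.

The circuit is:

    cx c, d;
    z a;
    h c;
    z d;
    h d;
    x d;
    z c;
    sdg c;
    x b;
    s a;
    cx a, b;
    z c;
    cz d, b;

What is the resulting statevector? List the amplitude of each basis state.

The final amplitudes are 1/2 on |0100>, -1/2 on |0101>, -I/2 on |0110>, I/2 on |0111>, and 0 on every other basis state.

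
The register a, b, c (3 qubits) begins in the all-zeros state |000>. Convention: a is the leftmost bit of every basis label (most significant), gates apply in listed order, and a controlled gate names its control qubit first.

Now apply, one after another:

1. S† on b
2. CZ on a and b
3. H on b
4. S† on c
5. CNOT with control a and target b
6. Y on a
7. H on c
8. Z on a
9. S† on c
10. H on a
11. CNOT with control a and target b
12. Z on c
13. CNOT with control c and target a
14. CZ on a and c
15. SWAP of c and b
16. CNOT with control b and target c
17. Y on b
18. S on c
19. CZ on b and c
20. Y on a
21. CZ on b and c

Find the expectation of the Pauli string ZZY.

The observable ZZY averages to 0.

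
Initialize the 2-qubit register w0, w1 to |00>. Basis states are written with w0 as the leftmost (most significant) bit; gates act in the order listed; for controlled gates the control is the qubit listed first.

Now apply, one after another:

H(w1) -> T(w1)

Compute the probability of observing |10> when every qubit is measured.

The probability of measuring |10> is 0.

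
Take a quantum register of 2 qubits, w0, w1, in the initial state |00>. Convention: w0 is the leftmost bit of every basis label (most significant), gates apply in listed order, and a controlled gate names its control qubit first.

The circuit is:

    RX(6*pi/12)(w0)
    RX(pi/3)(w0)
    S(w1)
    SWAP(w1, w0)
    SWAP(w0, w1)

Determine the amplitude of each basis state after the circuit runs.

The resulting statevector has amplitude -sqrt(2)/4 + sqrt(6)/4 on |00>, 0 on |01>, I*(-sqrt(6) - sqrt(2))/4 on |10>, 0 on |11>.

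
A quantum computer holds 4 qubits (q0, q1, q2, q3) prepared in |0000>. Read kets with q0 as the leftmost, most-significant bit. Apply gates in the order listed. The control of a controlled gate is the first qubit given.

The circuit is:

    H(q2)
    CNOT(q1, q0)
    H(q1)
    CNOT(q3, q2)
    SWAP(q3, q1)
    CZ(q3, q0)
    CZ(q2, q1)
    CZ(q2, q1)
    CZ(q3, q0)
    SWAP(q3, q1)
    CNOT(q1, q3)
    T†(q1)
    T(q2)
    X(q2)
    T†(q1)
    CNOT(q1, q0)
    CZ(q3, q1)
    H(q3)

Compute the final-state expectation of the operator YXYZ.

In the final state, YXYZ has expectation -sqrt(2)/2. Key observation: gates 5-10 undo each other exactly, leaving only the rest of the circuit to track.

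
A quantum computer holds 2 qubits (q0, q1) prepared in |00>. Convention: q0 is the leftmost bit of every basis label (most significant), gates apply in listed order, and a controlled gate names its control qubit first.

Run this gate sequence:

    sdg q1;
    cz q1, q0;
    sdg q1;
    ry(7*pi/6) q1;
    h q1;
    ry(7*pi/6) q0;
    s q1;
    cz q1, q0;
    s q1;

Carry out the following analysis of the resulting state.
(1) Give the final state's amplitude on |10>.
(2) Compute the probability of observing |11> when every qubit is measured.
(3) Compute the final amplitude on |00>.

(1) |10> carries amplitude sqrt(2)/8 + sqrt(6)/8 in the final state.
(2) A full measurement returns |11> with probability 3*sqrt(3)/16 + 3/8.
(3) The final state's coefficient on |00> equals -sqrt(6)/8 + sqrt(2)/8.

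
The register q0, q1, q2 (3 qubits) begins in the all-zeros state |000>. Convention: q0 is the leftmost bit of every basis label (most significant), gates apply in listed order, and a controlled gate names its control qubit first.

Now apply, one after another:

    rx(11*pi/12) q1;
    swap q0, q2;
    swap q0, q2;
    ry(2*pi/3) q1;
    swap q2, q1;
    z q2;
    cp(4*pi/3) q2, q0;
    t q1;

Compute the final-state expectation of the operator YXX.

The observable YXX averages to 0. Key observation: steps 2-3 multiply out to the identity, so the circuit reduces to the remaining gates.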